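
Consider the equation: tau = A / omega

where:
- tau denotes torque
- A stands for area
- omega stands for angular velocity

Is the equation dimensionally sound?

No

tau (torque) has dimensions [L^2 M T^-2].
A (area) has dimensions [L^2].
omega (angular velocity) has dimensions [T^-1].

Left side: [L^2 M T^-2]
Right side: [L^2 T]

The two sides have different dimensions, so the equation is NOT dimensionally consistent.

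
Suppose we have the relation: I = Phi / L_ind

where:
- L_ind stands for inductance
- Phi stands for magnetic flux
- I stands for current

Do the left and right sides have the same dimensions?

Yes

L_ind (inductance) has dimensions [I^-2 L^2 M T^-2].
Phi (magnetic flux) has dimensions [I^-1 L^2 M T^-2].
I (current) has dimensions [I].

Left side: [I]
Right side: [I]

Both sides have the same dimensions, so the equation is dimensionally consistent.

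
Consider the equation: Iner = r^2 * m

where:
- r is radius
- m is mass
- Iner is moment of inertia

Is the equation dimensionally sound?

Yes

r (radius) has dimensions [L].
m (mass) has dimensions [M].
Iner (moment of inertia) has dimensions [L^2 M].

Left side: [L^2 M]
Right side: [L^2 M]

Both sides have the same dimensions, so the equation is dimensionally consistent.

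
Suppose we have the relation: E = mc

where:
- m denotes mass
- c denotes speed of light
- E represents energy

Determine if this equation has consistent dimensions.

No

m (mass) has dimensions [M].
c (speed of light) has dimensions [L T^-1].
E (energy) has dimensions [L^2 M T^-2].

Left side: [L^2 M T^-2]
Right side: [L M T^-1]

The two sides have different dimensions, so the equation is NOT dimensionally consistent.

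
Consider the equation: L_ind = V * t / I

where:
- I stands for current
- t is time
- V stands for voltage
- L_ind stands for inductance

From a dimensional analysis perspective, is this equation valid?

Yes

I (current) has dimensions [I].
t (time) has dimensions [T].
V (voltage) has dimensions [I^-1 L^2 M T^-3].
L_ind (inductance) has dimensions [I^-2 L^2 M T^-2].

Left side: [I^-2 L^2 M T^-2]
Right side: [I^-2 L^2 M T^-2]

Both sides have the same dimensions, so the equation is dimensionally consistent.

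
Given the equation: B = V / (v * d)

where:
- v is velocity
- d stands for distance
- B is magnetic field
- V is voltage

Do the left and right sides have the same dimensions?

Yes

v (velocity) has dimensions [L T^-1].
d (distance) has dimensions [L].
B (magnetic field) has dimensions [I^-1 M T^-2].
V (voltage) has dimensions [I^-1 L^2 M T^-3].

Left side: [I^-1 M T^-2]
Right side: [I^-1 M T^-2]

Both sides have the same dimensions, so the equation is dimensionally consistent.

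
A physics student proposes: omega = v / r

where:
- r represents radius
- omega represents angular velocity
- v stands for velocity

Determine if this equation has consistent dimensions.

Yes

r (radius) has dimensions [L].
omega (angular velocity) has dimensions [T^-1].
v (velocity) has dimensions [L T^-1].

Left side: [T^-1]
Right side: [T^-1]

Both sides have the same dimensions, so the equation is dimensionally consistent.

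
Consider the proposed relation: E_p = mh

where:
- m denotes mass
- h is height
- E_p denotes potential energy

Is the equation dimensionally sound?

No

m (mass) has dimensions [M].
h (height) has dimensions [L].
E_p (potential energy) has dimensions [L^2 M T^-2].

Left side: [L^2 M T^-2]
Right side: [L M]

The two sides have different dimensions, so the equation is NOT dimensionally consistent.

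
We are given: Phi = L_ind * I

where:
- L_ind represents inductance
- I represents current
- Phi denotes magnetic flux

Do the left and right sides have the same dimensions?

Yes

L_ind (inductance) has dimensions [I^-2 L^2 M T^-2].
I (current) has dimensions [I].
Phi (magnetic flux) has dimensions [I^-1 L^2 M T^-2].

Left side: [I^-1 L^2 M T^-2]
Right side: [I^-1 L^2 M T^-2]

Both sides have the same dimensions, so the equation is dimensionally consistent.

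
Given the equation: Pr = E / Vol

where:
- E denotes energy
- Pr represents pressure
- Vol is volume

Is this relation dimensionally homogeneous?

Yes

E (energy) has dimensions [L^2 M T^-2].
Pr (pressure) has dimensions [L^-1 M T^-2].
Vol (volume) has dimensions [L^3].

Left side: [L^-1 M T^-2]
Right side: [L^-1 M T^-2]

Both sides have the same dimensions, so the equation is dimensionally consistent.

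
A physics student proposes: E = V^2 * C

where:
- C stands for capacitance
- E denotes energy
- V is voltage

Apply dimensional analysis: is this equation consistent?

Yes

C (capacitance) has dimensions [I^2 L^-2 M^-1 T^4].
E (energy) has dimensions [L^2 M T^-2].
V (voltage) has dimensions [I^-1 L^2 M T^-3].

Left side: [L^2 M T^-2]
Right side: [L^2 M T^-2]

Both sides have the same dimensions, so the equation is dimensionally consistent.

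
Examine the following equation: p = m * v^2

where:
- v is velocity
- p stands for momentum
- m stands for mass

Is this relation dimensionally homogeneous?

No

v (velocity) has dimensions [L T^-1].
p (momentum) has dimensions [L M T^-1].
m (mass) has dimensions [M].

Left side: [L M T^-1]
Right side: [L^2 M T^-2]

The two sides have different dimensions, so the equation is NOT dimensionally consistent.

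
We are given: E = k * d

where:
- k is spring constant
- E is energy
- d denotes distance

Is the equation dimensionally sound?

No

k (spring constant) has dimensions [M T^-2].
E (energy) has dimensions [L^2 M T^-2].
d (distance) has dimensions [L].

Left side: [L^2 M T^-2]
Right side: [L M T^-2]

The two sides have different dimensions, so the equation is NOT dimensionally consistent.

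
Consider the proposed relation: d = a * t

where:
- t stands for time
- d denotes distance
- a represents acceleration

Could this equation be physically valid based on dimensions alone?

No

t (time) has dimensions [T].
d (distance) has dimensions [L].
a (acceleration) has dimensions [L T^-2].

Left side: [L]
Right side: [L T^-1]

The two sides have different dimensions, so the equation is NOT dimensionally consistent.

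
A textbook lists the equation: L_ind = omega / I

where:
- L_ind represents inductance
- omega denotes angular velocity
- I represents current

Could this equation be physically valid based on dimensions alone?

No

L_ind (inductance) has dimensions [I^-2 L^2 M T^-2].
omega (angular velocity) has dimensions [T^-1].
I (current) has dimensions [I].

Left side: [I^-2 L^2 M T^-2]
Right side: [I^-1 T^-1]

The two sides have different dimensions, so the equation is NOT dimensionally consistent.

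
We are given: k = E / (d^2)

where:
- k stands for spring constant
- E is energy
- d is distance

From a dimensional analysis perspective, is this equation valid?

Yes

k (spring constant) has dimensions [M T^-2].
E (energy) has dimensions [L^2 M T^-2].
d (distance) has dimensions [L].

Left side: [M T^-2]
Right side: [M T^-2]

Both sides have the same dimensions, so the equation is dimensionally consistent.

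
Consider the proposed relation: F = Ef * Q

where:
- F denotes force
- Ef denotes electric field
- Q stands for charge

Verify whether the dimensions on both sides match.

Yes

F (force) has dimensions [L M T^-2].
Ef (electric field) has dimensions [I^-1 L M T^-3].
Q (charge) has dimensions [I T].

Left side: [L M T^-2]
Right side: [L M T^-2]

Both sides have the same dimensions, so the equation is dimensionally consistent.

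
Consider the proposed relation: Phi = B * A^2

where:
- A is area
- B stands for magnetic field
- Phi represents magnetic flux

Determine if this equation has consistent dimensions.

No

A (area) has dimensions [L^2].
B (magnetic field) has dimensions [I^-1 M T^-2].
Phi (magnetic flux) has dimensions [I^-1 L^2 M T^-2].

Left side: [I^-1 L^2 M T^-2]
Right side: [I^-1 L^4 M T^-2]

The two sides have different dimensions, so the equation is NOT dimensionally consistent.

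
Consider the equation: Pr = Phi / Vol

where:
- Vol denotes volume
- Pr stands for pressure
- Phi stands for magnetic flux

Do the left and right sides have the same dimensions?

No

Vol (volume) has dimensions [L^3].
Pr (pressure) has dimensions [L^-1 M T^-2].
Phi (magnetic flux) has dimensions [I^-1 L^2 M T^-2].

Left side: [L^-1 M T^-2]
Right side: [I^-1 L^-1 M T^-2]

The two sides have different dimensions, so the equation is NOT dimensionally consistent.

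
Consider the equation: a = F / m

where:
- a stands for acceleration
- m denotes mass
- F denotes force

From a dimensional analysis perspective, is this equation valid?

Yes

a (acceleration) has dimensions [L T^-2].
m (mass) has dimensions [M].
F (force) has dimensions [L M T^-2].

Left side: [L T^-2]
Right side: [L T^-2]

Both sides have the same dimensions, so the equation is dimensionally consistent.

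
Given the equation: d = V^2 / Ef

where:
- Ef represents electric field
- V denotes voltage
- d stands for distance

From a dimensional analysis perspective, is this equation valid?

No

Ef (electric field) has dimensions [I^-1 L M T^-3].
V (voltage) has dimensions [I^-1 L^2 M T^-3].
d (distance) has dimensions [L].

Left side: [L]
Right side: [I^-1 L^3 M T^-3]

The two sides have different dimensions, so the equation is NOT dimensionally consistent.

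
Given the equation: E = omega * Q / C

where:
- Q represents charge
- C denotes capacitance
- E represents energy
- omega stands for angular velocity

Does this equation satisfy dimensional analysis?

No

Q (charge) has dimensions [I T].
C (capacitance) has dimensions [I^2 L^-2 M^-1 T^4].
E (energy) has dimensions [L^2 M T^-2].
omega (angular velocity) has dimensions [T^-1].

Left side: [L^2 M T^-2]
Right side: [I^-1 L^2 M T^-4]

The two sides have different dimensions, so the equation is NOT dimensionally consistent.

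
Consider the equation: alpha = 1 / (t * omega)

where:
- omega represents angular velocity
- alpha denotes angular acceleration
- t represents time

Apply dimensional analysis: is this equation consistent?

No

omega (angular velocity) has dimensions [T^-1].
alpha (angular acceleration) has dimensions [T^-2].
t (time) has dimensions [T].

Left side: [T^-2]
Right side: [dimensionless]

The two sides have different dimensions, so the equation is NOT dimensionally consistent.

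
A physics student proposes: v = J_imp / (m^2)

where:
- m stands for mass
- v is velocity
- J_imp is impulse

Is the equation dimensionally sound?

No

m (mass) has dimensions [M].
v (velocity) has dimensions [L T^-1].
J_imp (impulse) has dimensions [L M T^-1].

Left side: [L T^-1]
Right side: [L M^-1 T^-1]

The two sides have different dimensions, so the equation is NOT dimensionally consistent.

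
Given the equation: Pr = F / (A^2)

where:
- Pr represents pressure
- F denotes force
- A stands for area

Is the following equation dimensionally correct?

No

Pr (pressure) has dimensions [L^-1 M T^-2].
F (force) has dimensions [L M T^-2].
A (area) has dimensions [L^2].

Left side: [L^-1 M T^-2]
Right side: [L^-3 M T^-2]

The two sides have different dimensions, so the equation is NOT dimensionally consistent.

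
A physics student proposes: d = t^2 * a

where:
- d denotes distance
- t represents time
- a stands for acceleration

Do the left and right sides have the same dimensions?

Yes

d (distance) has dimensions [L].
t (time) has dimensions [T].
a (acceleration) has dimensions [L T^-2].

Left side: [L]
Right side: [L]

Both sides have the same dimensions, so the equation is dimensionally consistent.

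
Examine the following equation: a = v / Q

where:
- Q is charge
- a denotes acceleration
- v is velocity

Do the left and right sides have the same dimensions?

No

Q (charge) has dimensions [I T].
a (acceleration) has dimensions [L T^-2].
v (velocity) has dimensions [L T^-1].

Left side: [L T^-2]
Right side: [I^-1 L T^-2]

The two sides have different dimensions, so the equation is NOT dimensionally consistent.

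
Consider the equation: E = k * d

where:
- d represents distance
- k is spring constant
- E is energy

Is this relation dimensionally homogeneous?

No

d (distance) has dimensions [L].
k (spring constant) has dimensions [M T^-2].
E (energy) has dimensions [L^2 M T^-2].

Left side: [L^2 M T^-2]
Right side: [L M T^-2]

The two sides have different dimensions, so the equation is NOT dimensionally consistent.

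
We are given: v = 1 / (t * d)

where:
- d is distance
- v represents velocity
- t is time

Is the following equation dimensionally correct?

No

d (distance) has dimensions [L].
v (velocity) has dimensions [L T^-1].
t (time) has dimensions [T].

Left side: [L T^-1]
Right side: [L^-1 T^-1]

The two sides have different dimensions, so the equation is NOT dimensionally consistent.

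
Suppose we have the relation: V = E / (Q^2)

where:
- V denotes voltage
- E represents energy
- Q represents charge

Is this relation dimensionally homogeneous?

No

V (voltage) has dimensions [I^-1 L^2 M T^-3].
E (energy) has dimensions [L^2 M T^-2].
Q (charge) has dimensions [I T].

Left side: [I^-1 L^2 M T^-3]
Right side: [I^-2 L^2 M T^-4]

The two sides have different dimensions, so the equation is NOT dimensionally consistent.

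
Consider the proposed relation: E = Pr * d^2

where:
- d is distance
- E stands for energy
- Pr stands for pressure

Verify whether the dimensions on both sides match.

No

d (distance) has dimensions [L].
E (energy) has dimensions [L^2 M T^-2].
Pr (pressure) has dimensions [L^-1 M T^-2].

Left side: [L^2 M T^-2]
Right side: [L M T^-2]

The two sides have different dimensions, so the equation is NOT dimensionally consistent.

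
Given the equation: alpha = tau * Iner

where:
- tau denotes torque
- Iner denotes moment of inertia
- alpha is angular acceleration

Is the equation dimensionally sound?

No

tau (torque) has dimensions [L^2 M T^-2].
Iner (moment of inertia) has dimensions [L^2 M].
alpha (angular acceleration) has dimensions [T^-2].

Left side: [T^-2]
Right side: [L^4 M^2 T^-2]

The two sides have different dimensions, so the equation is NOT dimensionally consistent.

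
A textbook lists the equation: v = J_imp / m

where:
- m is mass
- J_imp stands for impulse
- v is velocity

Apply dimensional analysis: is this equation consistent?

Yes

m (mass) has dimensions [M].
J_imp (impulse) has dimensions [L M T^-1].
v (velocity) has dimensions [L T^-1].

Left side: [L T^-1]
Right side: [L T^-1]

Both sides have the same dimensions, so the equation is dimensionally consistent.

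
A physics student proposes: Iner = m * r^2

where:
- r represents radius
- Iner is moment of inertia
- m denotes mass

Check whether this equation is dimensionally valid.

Yes

r (radius) has dimensions [L].
Iner (moment of inertia) has dimensions [L^2 M].
m (mass) has dimensions [M].

Left side: [L^2 M]
Right side: [L^2 M]

Both sides have the same dimensions, so the equation is dimensionally consistent.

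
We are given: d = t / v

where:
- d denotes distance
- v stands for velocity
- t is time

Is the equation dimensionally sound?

No

d (distance) has dimensions [L].
v (velocity) has dimensions [L T^-1].
t (time) has dimensions [T].

Left side: [L]
Right side: [L^-1 T^2]

The two sides have different dimensions, so the equation is NOT dimensionally consistent.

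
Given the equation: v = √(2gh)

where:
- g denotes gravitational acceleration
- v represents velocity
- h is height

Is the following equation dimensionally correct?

Yes

g (gravitational acceleration) has dimensions [L T^-2].
v (velocity) has dimensions [L T^-1].
h (height) has dimensions [L].

Left side: [L T^-1]
Right side: [L T^-1]

Both sides have the same dimensions, so the equation is dimensionally consistent.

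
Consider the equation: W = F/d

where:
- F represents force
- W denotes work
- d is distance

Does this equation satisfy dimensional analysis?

No

F (force) has dimensions [L M T^-2].
W (work) has dimensions [L^2 M T^-2].
d (distance) has dimensions [L].

Left side: [L^2 M T^-2]
Right side: [M T^-2]

The two sides have different dimensions, so the equation is NOT dimensionally consistent.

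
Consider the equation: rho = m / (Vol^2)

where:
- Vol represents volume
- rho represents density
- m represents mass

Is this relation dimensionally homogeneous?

No

Vol (volume) has dimensions [L^3].
rho (density) has dimensions [L^-3 M].
m (mass) has dimensions [M].

Left side: [L^-3 M]
Right side: [L^-6 M]

The two sides have different dimensions, so the equation is NOT dimensionally consistent.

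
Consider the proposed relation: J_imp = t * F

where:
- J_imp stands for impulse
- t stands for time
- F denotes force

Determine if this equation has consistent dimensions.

Yes

J_imp (impulse) has dimensions [L M T^-1].
t (time) has dimensions [T].
F (force) has dimensions [L M T^-2].

Left side: [L M T^-1]
Right side: [L M T^-1]

Both sides have the same dimensions, so the equation is dimensionally consistent.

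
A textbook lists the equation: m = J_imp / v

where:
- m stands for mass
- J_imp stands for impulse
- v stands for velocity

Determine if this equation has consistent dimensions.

Yes

m (mass) has dimensions [M].
J_imp (impulse) has dimensions [L M T^-1].
v (velocity) has dimensions [L T^-1].

Left side: [M]
Right side: [M]

Both sides have the same dimensions, so the equation is dimensionally consistent.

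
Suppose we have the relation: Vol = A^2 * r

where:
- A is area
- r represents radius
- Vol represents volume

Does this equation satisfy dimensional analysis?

No

A (area) has dimensions [L^2].
r (radius) has dimensions [L].
Vol (volume) has dimensions [L^3].

Left side: [L^3]
Right side: [L^5]

The two sides have different dimensions, so the equation is NOT dimensionally consistent.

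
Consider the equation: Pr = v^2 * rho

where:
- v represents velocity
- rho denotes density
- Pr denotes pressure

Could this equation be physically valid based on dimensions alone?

Yes

v (velocity) has dimensions [L T^-1].
rho (density) has dimensions [L^-3 M].
Pr (pressure) has dimensions [L^-1 M T^-2].

Left side: [L^-1 M T^-2]
Right side: [L^-1 M T^-2]

Both sides have the same dimensions, so the equation is dimensionally consistent.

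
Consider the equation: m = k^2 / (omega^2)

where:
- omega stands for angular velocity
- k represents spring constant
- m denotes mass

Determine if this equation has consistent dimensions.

No

omega (angular velocity) has dimensions [T^-1].
k (spring constant) has dimensions [M T^-2].
m (mass) has dimensions [M].

Left side: [M]
Right side: [M^2 T^-2]

The two sides have different dimensions, so the equation is NOT dimensionally consistent.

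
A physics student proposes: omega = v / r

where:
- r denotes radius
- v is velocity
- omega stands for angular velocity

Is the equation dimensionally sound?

Yes

r (radius) has dimensions [L].
v (velocity) has dimensions [L T^-1].
omega (angular velocity) has dimensions [T^-1].

Left side: [T^-1]
Right side: [T^-1]

Both sides have the same dimensions, so the equation is dimensionally consistent.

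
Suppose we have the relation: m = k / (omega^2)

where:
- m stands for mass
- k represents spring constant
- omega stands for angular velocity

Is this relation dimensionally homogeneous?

Yes

m (mass) has dimensions [M].
k (spring constant) has dimensions [M T^-2].
omega (angular velocity) has dimensions [T^-1].

Left side: [M]
Right side: [M]

Both sides have the same dimensions, so the equation is dimensionally consistent.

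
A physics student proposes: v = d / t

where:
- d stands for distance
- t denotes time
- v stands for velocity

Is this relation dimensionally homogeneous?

Yes

d (distance) has dimensions [L].
t (time) has dimensions [T].
v (velocity) has dimensions [L T^-1].

Left side: [L T^-1]
Right side: [L T^-1]

Both sides have the same dimensions, so the equation is dimensionally consistent.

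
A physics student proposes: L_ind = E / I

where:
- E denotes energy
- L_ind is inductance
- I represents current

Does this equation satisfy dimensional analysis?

No

E (energy) has dimensions [L^2 M T^-2].
L_ind (inductance) has dimensions [I^-2 L^2 M T^-2].
I (current) has dimensions [I].

Left side: [I^-2 L^2 M T^-2]
Right side: [I^-1 L^2 M T^-2]

The two sides have different dimensions, so the equation is NOT dimensionally consistent.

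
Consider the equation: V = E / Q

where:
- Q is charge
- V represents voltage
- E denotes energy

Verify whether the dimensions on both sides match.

Yes

Q (charge) has dimensions [I T].
V (voltage) has dimensions [I^-1 L^2 M T^-3].
E (energy) has dimensions [L^2 M T^-2].

Left side: [I^-1 L^2 M T^-3]
Right side: [I^-1 L^2 M T^-3]

Both sides have the same dimensions, so the equation is dimensionally consistent.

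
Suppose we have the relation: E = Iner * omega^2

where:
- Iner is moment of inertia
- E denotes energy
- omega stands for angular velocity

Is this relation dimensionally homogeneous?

Yes

Iner (moment of inertia) has dimensions [L^2 M].
E (energy) has dimensions [L^2 M T^-2].
omega (angular velocity) has dimensions [T^-1].

Left side: [L^2 M T^-2]
Right side: [L^2 M T^-2]

Both sides have the same dimensions, so the equation is dimensionally consistent.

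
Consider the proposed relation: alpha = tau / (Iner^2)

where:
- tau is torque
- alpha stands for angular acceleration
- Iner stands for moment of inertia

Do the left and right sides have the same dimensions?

No

tau (torque) has dimensions [L^2 M T^-2].
alpha (angular acceleration) has dimensions [T^-2].
Iner (moment of inertia) has dimensions [L^2 M].

Left side: [T^-2]
Right side: [L^-2 M^-1 T^-2]

The two sides have different dimensions, so the equation is NOT dimensionally consistent.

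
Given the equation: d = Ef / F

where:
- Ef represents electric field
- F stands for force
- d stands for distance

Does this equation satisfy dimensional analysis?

No

Ef (electric field) has dimensions [I^-1 L M T^-3].
F (force) has dimensions [L M T^-2].
d (distance) has dimensions [L].

Left side: [L]
Right side: [I^-1 T^-1]

The two sides have different dimensions, so the equation is NOT dimensionally consistent.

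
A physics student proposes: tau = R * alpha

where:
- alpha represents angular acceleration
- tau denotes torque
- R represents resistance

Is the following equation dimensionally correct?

No

alpha (angular acceleration) has dimensions [T^-2].
tau (torque) has dimensions [L^2 M T^-2].
R (resistance) has dimensions [I^-2 L^2 M T^-3].

Left side: [L^2 M T^-2]
Right side: [I^-2 L^2 M T^-5]

The two sides have different dimensions, so the equation is NOT dimensionally consistent.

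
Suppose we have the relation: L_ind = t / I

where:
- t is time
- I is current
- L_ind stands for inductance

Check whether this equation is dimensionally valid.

No

t (time) has dimensions [T].
I (current) has dimensions [I].
L_ind (inductance) has dimensions [I^-2 L^2 M T^-2].

Left side: [I^-2 L^2 M T^-2]
Right side: [I^-1 T]

The two sides have different dimensions, so the equation is NOT dimensionally consistent.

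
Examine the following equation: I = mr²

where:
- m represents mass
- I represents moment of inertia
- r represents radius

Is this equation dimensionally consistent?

Yes

m (mass) has dimensions [M].
I (moment of inertia) has dimensions [L^2 M].
r (radius) has dimensions [L].

Left side: [L^2 M]
Right side: [L^2 M]

Both sides have the same dimensions, so the equation is dimensionally consistent.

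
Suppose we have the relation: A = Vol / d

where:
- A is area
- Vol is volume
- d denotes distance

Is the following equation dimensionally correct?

Yes

A (area) has dimensions [L^2].
Vol (volume) has dimensions [L^3].
d (distance) has dimensions [L].

Left side: [L^2]
Right side: [L^2]

Both sides have the same dimensions, so the equation is dimensionally consistent.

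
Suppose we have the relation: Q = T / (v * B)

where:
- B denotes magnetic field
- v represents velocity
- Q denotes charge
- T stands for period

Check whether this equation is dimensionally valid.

No

B (magnetic field) has dimensions [I^-1 M T^-2].
v (velocity) has dimensions [L T^-1].
Q (charge) has dimensions [I T].
T (period) has dimensions [T].

Left side: [I T]
Right side: [I L^-1 M^-1 T^4]

The two sides have different dimensions, so the equation is NOT dimensionally consistent.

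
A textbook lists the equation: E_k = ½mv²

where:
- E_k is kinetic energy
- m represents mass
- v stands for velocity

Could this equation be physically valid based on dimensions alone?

Yes

E_k (kinetic energy) has dimensions [L^2 M T^-2].
m (mass) has dimensions [M].
v (velocity) has dimensions [L T^-1].

Left side: [L^2 M T^-2]
Right side: [L^2 M T^-2]

Both sides have the same dimensions, so the equation is dimensionally consistent.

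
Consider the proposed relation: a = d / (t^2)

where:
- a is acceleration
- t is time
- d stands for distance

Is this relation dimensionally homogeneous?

Yes

a (acceleration) has dimensions [L T^-2].
t (time) has dimensions [T].
d (distance) has dimensions [L].

Left side: [L T^-2]
Right side: [L T^-2]

Both sides have the same dimensions, so the equation is dimensionally consistent.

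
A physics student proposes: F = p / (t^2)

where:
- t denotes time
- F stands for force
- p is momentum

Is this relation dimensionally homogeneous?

No

t (time) has dimensions [T].
F (force) has dimensions [L M T^-2].
p (momentum) has dimensions [L M T^-1].

Left side: [L M T^-2]
Right side: [L M T^-3]

The two sides have different dimensions, so the equation is NOT dimensionally consistent.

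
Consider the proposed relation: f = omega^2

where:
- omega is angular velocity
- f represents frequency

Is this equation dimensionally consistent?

No

omega (angular velocity) has dimensions [T^-1].
f (frequency) has dimensions [T^-1].

Left side: [T^-1]
Right side: [T^-2]

The two sides have different dimensions, so the equation is NOT dimensionally consistent.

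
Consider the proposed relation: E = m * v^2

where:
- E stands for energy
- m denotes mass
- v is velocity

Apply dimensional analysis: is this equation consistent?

Yes

E (energy) has dimensions [L^2 M T^-2].
m (mass) has dimensions [M].
v (velocity) has dimensions [L T^-1].

Left side: [L^2 M T^-2]
Right side: [L^2 M T^-2]

Both sides have the same dimensions, so the equation is dimensionally consistent.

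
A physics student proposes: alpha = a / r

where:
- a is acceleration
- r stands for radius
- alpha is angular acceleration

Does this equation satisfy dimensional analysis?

Yes

a (acceleration) has dimensions [L T^-2].
r (radius) has dimensions [L].
alpha (angular acceleration) has dimensions [T^-2].

Left side: [T^-2]
Right side: [T^-2]

Both sides have the same dimensions, so the equation is dimensionally consistent.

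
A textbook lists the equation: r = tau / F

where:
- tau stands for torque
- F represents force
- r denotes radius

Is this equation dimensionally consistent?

Yes

tau (torque) has dimensions [L^2 M T^-2].
F (force) has dimensions [L M T^-2].
r (radius) has dimensions [L].

Left side: [L]
Right side: [L]

Both sides have the same dimensions, so the equation is dimensionally consistent.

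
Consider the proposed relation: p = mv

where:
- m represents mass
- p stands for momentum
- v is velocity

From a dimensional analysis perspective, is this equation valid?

Yes

m (mass) has dimensions [M].
p (momentum) has dimensions [L M T^-1].
v (velocity) has dimensions [L T^-1].

Left side: [L M T^-1]
Right side: [L M T^-1]

Both sides have the same dimensions, so the equation is dimensionally consistent.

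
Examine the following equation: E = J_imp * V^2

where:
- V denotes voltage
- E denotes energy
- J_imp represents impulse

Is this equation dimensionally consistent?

No

V (voltage) has dimensions [I^-1 L^2 M T^-3].
E (energy) has dimensions [L^2 M T^-2].
J_imp (impulse) has dimensions [L M T^-1].

Left side: [L^2 M T^-2]
Right side: [I^-2 L^5 M^3 T^-7]

The two sides have different dimensions, so the equation is NOT dimensionally consistent.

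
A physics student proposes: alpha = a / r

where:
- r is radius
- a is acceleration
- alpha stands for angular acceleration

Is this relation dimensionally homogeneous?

Yes

r (radius) has dimensions [L].
a (acceleration) has dimensions [L T^-2].
alpha (angular acceleration) has dimensions [T^-2].

Left side: [T^-2]
Right side: [T^-2]

Both sides have the same dimensions, so the equation is dimensionally consistent.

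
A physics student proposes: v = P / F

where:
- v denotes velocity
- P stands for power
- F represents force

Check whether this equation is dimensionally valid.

Yes

v (velocity) has dimensions [L T^-1].
P (power) has dimensions [L^2 M T^-3].
F (force) has dimensions [L M T^-2].

Left side: [L T^-1]
Right side: [L T^-1]

Both sides have the same dimensions, so the equation is dimensionally consistent.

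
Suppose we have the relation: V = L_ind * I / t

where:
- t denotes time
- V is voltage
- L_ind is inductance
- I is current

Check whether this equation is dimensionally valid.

Yes

t (time) has dimensions [T].
V (voltage) has dimensions [I^-1 L^2 M T^-3].
L_ind (inductance) has dimensions [I^-2 L^2 M T^-2].
I (current) has dimensions [I].

Left side: [I^-1 L^2 M T^-3]
Right side: [I^-1 L^2 M T^-3]

Both sides have the same dimensions, so the equation is dimensionally consistent.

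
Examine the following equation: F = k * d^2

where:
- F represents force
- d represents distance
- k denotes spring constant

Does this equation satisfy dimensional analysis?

No

F (force) has dimensions [L M T^-2].
d (distance) has dimensions [L].
k (spring constant) has dimensions [M T^-2].

Left side: [L M T^-2]
Right side: [L^2 M T^-2]

The two sides have different dimensions, so the equation is NOT dimensionally consistent.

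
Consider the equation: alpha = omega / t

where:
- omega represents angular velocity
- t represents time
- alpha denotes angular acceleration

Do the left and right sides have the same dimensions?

Yes

omega (angular velocity) has dimensions [T^-1].
t (time) has dimensions [T].
alpha (angular acceleration) has dimensions [T^-2].

Left side: [T^-2]
Right side: [T^-2]

Both sides have the same dimensions, so the equation is dimensionally consistent.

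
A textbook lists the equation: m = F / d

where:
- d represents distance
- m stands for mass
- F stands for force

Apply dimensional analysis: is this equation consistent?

No

d (distance) has dimensions [L].
m (mass) has dimensions [M].
F (force) has dimensions [L M T^-2].

Left side: [M]
Right side: [M T^-2]

The two sides have different dimensions, so the equation is NOT dimensionally consistent.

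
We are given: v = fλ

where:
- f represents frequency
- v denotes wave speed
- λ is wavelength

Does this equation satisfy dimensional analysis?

Yes

f (frequency) has dimensions [T^-1].
v (wave speed) has dimensions [L T^-1].
λ (wavelength) has dimensions [L].

Left side: [L T^-1]
Right side: [L T^-1]

Both sides have the same dimensions, so the equation is dimensionally consistent.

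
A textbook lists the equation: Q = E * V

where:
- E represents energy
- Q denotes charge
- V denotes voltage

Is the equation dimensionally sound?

No

E (energy) has dimensions [L^2 M T^-2].
Q (charge) has dimensions [I T].
V (voltage) has dimensions [I^-1 L^2 M T^-3].

Left side: [I T]
Right side: [I^-1 L^4 M^2 T^-5]

The two sides have different dimensions, so the equation is NOT dimensionally consistent.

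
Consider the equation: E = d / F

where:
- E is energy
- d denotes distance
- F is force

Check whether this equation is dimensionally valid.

No

E (energy) has dimensions [L^2 M T^-2].
d (distance) has dimensions [L].
F (force) has dimensions [L M T^-2].

Left side: [L^2 M T^-2]
Right side: [M^-1 T^2]

The two sides have different dimensions, so the equation is NOT dimensionally consistent.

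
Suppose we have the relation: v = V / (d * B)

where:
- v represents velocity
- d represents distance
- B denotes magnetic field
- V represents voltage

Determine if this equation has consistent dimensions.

Yes

v (velocity) has dimensions [L T^-1].
d (distance) has dimensions [L].
B (magnetic field) has dimensions [I^-1 M T^-2].
V (voltage) has dimensions [I^-1 L^2 M T^-3].

Left side: [L T^-1]
Right side: [L T^-1]

Both sides have the same dimensions, so the equation is dimensionally consistent.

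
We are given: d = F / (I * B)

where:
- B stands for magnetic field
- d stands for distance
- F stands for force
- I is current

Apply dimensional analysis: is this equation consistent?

Yes

B (magnetic field) has dimensions [I^-1 M T^-2].
d (distance) has dimensions [L].
F (force) has dimensions [L M T^-2].
I (current) has dimensions [I].

Left side: [L]
Right side: [L]

Both sides have the same dimensions, so the equation is dimensionally consistent.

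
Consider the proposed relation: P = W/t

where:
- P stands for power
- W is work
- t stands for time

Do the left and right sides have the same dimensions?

Yes

P (power) has dimensions [L^2 M T^-3].
W (work) has dimensions [L^2 M T^-2].
t (time) has dimensions [T].

Left side: [L^2 M T^-3]
Right side: [L^2 M T^-3]

Both sides have the same dimensions, so the equation is dimensionally consistent.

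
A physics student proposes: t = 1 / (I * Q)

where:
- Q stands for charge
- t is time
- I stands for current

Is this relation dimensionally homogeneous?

No

Q (charge) has dimensions [I T].
t (time) has dimensions [T].
I (current) has dimensions [I].

Left side: [T]
Right side: [I^-2 T^-1]

The two sides have different dimensions, so the equation is NOT dimensionally consistent.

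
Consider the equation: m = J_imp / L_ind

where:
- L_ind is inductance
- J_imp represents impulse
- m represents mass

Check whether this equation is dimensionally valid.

No

L_ind (inductance) has dimensions [I^-2 L^2 M T^-2].
J_imp (impulse) has dimensions [L M T^-1].
m (mass) has dimensions [M].

Left side: [M]
Right side: [I^2 L^-1 T]

The two sides have different dimensions, so the equation is NOT dimensionally consistent.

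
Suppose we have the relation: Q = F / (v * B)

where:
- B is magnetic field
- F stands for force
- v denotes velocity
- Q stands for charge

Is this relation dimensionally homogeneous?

Yes

B (magnetic field) has dimensions [I^-1 M T^-2].
F (force) has dimensions [L M T^-2].
v (velocity) has dimensions [L T^-1].
Q (charge) has dimensions [I T].

Left side: [I T]
Right side: [I T]

Both sides have the same dimensions, so the equation is dimensionally consistent.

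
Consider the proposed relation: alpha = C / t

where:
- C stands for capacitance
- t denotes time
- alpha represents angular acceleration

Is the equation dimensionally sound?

No

C (capacitance) has dimensions [I^2 L^-2 M^-1 T^4].
t (time) has dimensions [T].
alpha (angular acceleration) has dimensions [T^-2].

Left side: [T^-2]
Right side: [I^2 L^-2 M^-1 T^3]

The two sides have different dimensions, so the equation is NOT dimensionally consistent.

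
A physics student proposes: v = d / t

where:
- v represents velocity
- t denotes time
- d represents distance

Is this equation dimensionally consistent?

Yes

v (velocity) has dimensions [L T^-1].
t (time) has dimensions [T].
d (distance) has dimensions [L].

Left side: [L T^-1]
Right side: [L T^-1]

Both sides have the same dimensions, so the equation is dimensionally consistent.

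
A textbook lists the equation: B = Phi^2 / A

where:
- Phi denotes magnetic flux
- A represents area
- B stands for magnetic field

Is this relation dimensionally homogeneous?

No

Phi (magnetic flux) has dimensions [I^-1 L^2 M T^-2].
A (area) has dimensions [L^2].
B (magnetic field) has dimensions [I^-1 M T^-2].

Left side: [I^-1 M T^-2]
Right side: [I^-2 L^2 M^2 T^-4]

The two sides have different dimensions, so the equation is NOT dimensionally consistent.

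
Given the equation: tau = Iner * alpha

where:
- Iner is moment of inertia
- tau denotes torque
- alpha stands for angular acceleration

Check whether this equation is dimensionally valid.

Yes

Iner (moment of inertia) has dimensions [L^2 M].
tau (torque) has dimensions [L^2 M T^-2].
alpha (angular acceleration) has dimensions [T^-2].

Left side: [L^2 M T^-2]
Right side: [L^2 M T^-2]

Both sides have the same dimensions, so the equation is dimensionally consistent.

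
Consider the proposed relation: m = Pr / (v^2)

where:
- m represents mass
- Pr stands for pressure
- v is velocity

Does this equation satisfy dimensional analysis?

No

m (mass) has dimensions [M].
Pr (pressure) has dimensions [L^-1 M T^-2].
v (velocity) has dimensions [L T^-1].

Left side: [M]
Right side: [L^-3 M]

The two sides have different dimensions, so the equation is NOT dimensionally consistent.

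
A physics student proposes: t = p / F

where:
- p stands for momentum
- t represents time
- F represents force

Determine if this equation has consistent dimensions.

Yes

p (momentum) has dimensions [L M T^-1].
t (time) has dimensions [T].
F (force) has dimensions [L M T^-2].

Left side: [T]
Right side: [T]

Both sides have the same dimensions, so the equation is dimensionally consistent.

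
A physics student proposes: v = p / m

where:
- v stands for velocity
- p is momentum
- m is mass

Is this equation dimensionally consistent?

Yes

v (velocity) has dimensions [L T^-1].
p (momentum) has dimensions [L M T^-1].
m (mass) has dimensions [M].

Left side: [L T^-1]
Right side: [L T^-1]

Both sides have the same dimensions, so the equation is dimensionally consistent.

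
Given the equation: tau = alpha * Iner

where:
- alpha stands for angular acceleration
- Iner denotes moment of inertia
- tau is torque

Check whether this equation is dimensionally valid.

Yes

alpha (angular acceleration) has dimensions [T^-2].
Iner (moment of inertia) has dimensions [L^2 M].
tau (torque) has dimensions [L^2 M T^-2].

Left side: [L^2 M T^-2]
Right side: [L^2 M T^-2]

Both sides have the same dimensions, so the equation is dimensionally consistent.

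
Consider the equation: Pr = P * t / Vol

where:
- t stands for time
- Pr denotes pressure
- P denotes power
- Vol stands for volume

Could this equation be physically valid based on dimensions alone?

Yes

t (time) has dimensions [T].
Pr (pressure) has dimensions [L^-1 M T^-2].
P (power) has dimensions [L^2 M T^-3].
Vol (volume) has dimensions [L^3].

Left side: [L^-1 M T^-2]
Right side: [L^-1 M T^-2]

Both sides have the same dimensions, so the equation is dimensionally consistent.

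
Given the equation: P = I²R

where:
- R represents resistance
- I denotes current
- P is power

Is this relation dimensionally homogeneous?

Yes

R (resistance) has dimensions [I^-2 L^2 M T^-3].
I (current) has dimensions [I].
P (power) has dimensions [L^2 M T^-3].

Left side: [L^2 M T^-3]
Right side: [L^2 M T^-3]

Both sides have the same dimensions, so the equation is dimensionally consistent.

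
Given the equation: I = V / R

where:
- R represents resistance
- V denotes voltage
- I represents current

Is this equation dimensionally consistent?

Yes

R (resistance) has dimensions [I^-2 L^2 M T^-3].
V (voltage) has dimensions [I^-1 L^2 M T^-3].
I (current) has dimensions [I].

Left side: [I]
Right side: [I]

Both sides have the same dimensions, so the equation is dimensionally consistent.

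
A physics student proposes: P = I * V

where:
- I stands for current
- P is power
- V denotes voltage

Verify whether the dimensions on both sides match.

Yes

I (current) has dimensions [I].
P (power) has dimensions [L^2 M T^-3].
V (voltage) has dimensions [I^-1 L^2 M T^-3].

Left side: [L^2 M T^-3]
Right side: [L^2 M T^-3]

Both sides have the same dimensions, so the equation is dimensionally consistent.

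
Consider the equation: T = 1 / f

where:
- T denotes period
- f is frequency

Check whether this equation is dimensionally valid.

Yes

T (period) has dimensions [T].
f (frequency) has dimensions [T^-1].

Left side: [T]
Right side: [T]

Both sides have the same dimensions, so the equation is dimensionally consistent.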